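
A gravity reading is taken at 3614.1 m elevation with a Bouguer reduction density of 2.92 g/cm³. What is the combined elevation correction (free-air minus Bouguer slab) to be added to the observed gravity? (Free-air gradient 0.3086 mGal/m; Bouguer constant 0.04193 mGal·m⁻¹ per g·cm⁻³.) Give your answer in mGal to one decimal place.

Combined gradient = 0.3086 − 0.04193 × 2.92 = 0.1861644 mGal/m
Combined elevation correction = 0.1861644 × 3614.1 = 672.8 mGal

672.8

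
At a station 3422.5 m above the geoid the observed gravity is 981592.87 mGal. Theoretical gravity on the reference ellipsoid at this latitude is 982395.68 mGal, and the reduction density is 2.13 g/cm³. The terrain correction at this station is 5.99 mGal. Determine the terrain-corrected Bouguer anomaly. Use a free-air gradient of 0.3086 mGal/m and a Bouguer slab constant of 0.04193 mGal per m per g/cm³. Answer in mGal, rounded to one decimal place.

Free-air correction = 0.3086 × 3422.5 = 1056.18 mGal
Free-air anomaly = 981592.87 − 982395.68 + (1056.18) = 253.37 mGal
Bouguer slab correction = 0.04193 × 2.13 × 3422.5 = 305.67 mGal
Simple Bouguer anomaly = 253.37 − (305.67) = -52.30 mGal
Complete Bouguer anomaly = -52.30 + 5.99 = -46.31 mGal

-46.3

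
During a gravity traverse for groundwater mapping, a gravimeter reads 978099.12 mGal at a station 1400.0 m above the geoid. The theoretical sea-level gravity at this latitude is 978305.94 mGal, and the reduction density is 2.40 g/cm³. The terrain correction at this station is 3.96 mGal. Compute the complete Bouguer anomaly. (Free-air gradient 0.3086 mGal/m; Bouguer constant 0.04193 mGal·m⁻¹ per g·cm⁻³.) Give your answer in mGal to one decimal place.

Free-air correction = 0.3086 × 1400.0 = 432.04 mGal
Free-air anomaly = 978099.12 − 978305.94 + (432.04) = 225.22 mGal
Bouguer slab correction = 0.04193 × 2.40 × 1400.0 = 140.88 mGal
Simple Bouguer anomaly = 225.22 − (140.88) = 84.34 mGal
Complete Bouguer anomaly = 84.34 + 3.96 = 88.30 mGal

88.3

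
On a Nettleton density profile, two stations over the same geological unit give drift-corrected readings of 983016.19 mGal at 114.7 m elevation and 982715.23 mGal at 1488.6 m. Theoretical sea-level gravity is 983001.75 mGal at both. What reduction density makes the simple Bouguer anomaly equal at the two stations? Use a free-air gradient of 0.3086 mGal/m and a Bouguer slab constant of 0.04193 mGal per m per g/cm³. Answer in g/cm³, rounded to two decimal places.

2.14

Δg_obs = 982715.23 − 983016.19 = -300.96 mGal over Δh = 1488.6 − 114.7 = 1373.9 m
Equal Bouguer anomalies ⇒ Δg_obs + (0.3086 − 0.04193ρ)·Δh = 0
0.3086 − 0.04193ρ = −Δg_obs/Δh = 0.21906
ρ = (0.3086 − 0.21906) / 0.04193 = 2.14 g/cm³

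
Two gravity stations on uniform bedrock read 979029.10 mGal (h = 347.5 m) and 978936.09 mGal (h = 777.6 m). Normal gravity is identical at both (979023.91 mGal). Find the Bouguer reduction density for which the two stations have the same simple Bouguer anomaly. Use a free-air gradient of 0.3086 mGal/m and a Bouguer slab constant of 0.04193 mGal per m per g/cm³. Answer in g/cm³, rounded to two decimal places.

Δg_obs = 978936.09 − 979029.10 = -93.01 mGal over Δh = 777.6 − 347.5 = 430.1 m
Equal Bouguer anomalies ⇒ Δg_obs + (0.3086 − 0.04193ρ)·Δh = 0
0.3086 − 0.04193ρ = −Δg_obs/Δh = 0.21625
ρ = (0.3086 − 0.21625) / 0.04193 = 2.20 g/cm³

2.20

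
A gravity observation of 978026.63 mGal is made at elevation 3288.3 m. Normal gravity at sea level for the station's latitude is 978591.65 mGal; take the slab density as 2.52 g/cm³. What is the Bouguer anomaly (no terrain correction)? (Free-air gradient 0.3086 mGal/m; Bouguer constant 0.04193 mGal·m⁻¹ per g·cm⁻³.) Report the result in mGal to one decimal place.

Free-air correction = 0.3086 × 3288.3 = 1014.77 mGal
Free-air anomaly = 978026.63 − 978591.65 + (1014.77) = 449.75 mGal
Bouguer slab correction = 0.04193 × 2.52 × 3288.3 = 347.45 mGal
Simple Bouguer anomaly = 449.75 − (347.45) = 102.30 mGal

102.3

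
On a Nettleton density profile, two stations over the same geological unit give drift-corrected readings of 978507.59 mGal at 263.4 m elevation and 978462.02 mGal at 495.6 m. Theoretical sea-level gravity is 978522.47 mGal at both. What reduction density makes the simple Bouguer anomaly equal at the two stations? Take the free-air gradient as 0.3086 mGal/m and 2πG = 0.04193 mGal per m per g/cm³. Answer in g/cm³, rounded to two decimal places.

Δg_obs = 978462.02 − 978507.59 = -45.57 mGal over Δh = 495.6 − 263.4 = 232.2 m
Equal Bouguer anomalies ⇒ Δg_obs + (0.3086 − 0.04193ρ)·Δh = 0
0.3086 − 0.04193ρ = −Δg_obs/Δh = 0.19625
ρ = (0.3086 − 0.19625) / 0.04193 = 2.68 g/cm³

2.68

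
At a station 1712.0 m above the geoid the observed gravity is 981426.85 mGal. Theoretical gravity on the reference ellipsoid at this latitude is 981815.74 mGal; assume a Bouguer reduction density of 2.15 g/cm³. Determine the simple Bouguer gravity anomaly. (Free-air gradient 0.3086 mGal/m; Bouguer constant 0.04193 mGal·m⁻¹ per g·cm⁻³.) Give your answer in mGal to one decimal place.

-14.9

Free-air correction = 0.3086 × 1712.0 = 528.32 mGal
Free-air anomaly = 981426.85 − 981815.74 + (528.32) = 139.43 mGal
Bouguer slab correction = 0.04193 × 2.15 × 1712.0 = 154.34 mGal
Simple Bouguer anomaly = 139.43 − (154.34) = -14.91 mGal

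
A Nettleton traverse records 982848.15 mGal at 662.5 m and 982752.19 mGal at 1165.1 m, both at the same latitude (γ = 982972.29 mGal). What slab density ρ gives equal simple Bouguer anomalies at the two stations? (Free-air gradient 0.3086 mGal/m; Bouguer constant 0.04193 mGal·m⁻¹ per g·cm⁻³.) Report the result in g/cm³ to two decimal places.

2.81

Δg_obs = 982752.19 − 982848.15 = -95.96 mGal over Δh = 1165.1 − 662.5 = 502.6 m
Equal Bouguer anomalies ⇒ Δg_obs + (0.3086 − 0.04193ρ)·Δh = 0
0.3086 − 0.04193ρ = −Δg_obs/Δh = 0.19093
ρ = (0.3086 − 0.19093) / 0.04193 = 2.81 g/cm³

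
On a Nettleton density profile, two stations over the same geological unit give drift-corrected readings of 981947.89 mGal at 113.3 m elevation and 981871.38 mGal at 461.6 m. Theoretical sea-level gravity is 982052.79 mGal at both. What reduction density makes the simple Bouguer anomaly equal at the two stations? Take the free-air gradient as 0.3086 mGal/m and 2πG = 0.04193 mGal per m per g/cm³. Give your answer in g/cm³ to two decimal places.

Δg_obs = 981871.38 − 981947.89 = -76.51 mGal over Δh = 461.6 − 113.3 = 348.3 m
Equal Bouguer anomalies ⇒ Δg_obs + (0.3086 − 0.04193ρ)·Δh = 0
0.3086 − 0.04193ρ = −Δg_obs/Δh = 0.21967
ρ = (0.3086 − 0.21967) / 0.04193 = 2.12 g/cm³

2.12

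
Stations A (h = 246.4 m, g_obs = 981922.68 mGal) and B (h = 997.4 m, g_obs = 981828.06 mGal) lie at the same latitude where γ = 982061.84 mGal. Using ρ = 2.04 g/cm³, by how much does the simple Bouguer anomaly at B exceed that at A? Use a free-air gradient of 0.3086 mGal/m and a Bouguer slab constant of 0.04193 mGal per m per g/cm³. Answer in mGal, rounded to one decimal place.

Δg_SB(A) = 981922.68 − 982061.84 + 0.3086×246.4 − 0.04193×2.04×246.4 = -84.20 mGal
Δg_SB(B) = 981828.06 − 982061.84 + 0.3086×997.4 − 0.04193×2.04×997.4 = -11.30 mGal
Difference = -11.30 − (-84.20) = 72.90 mGal

72.9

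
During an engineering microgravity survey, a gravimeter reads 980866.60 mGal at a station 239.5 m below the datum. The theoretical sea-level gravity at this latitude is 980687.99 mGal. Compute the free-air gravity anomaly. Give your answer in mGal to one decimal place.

104.7

Free-air correction = 0.3086 × -239.5 = -73.91 mGal
Free-air anomaly = 980866.60 − 980687.99 + (-73.91) = 104.70 mGal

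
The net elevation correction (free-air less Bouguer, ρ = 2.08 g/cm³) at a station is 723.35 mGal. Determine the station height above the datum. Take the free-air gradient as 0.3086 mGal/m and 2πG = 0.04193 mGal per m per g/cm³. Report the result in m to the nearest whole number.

Combined gradient = 0.3086 − 0.04193 × 2.08 = 0.2213856 mGal/m
h = 723.35 / 0.2213856 = 3267.38 m

3267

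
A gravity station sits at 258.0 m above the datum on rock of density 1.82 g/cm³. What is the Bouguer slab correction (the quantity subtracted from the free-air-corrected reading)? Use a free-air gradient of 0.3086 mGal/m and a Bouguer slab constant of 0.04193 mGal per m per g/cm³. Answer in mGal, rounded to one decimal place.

Bouguer slab correction = 0.04193 × 1.82 × 258.0 = 19.7 mGal

19.7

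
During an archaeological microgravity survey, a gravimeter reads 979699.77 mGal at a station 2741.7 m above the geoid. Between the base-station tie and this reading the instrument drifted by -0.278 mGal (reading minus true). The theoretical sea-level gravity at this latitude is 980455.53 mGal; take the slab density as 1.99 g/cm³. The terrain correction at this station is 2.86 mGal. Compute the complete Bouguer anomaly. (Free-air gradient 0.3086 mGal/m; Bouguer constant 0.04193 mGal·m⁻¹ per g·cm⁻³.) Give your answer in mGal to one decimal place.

Drift-corrected reading = 979699.77 − (-0.278) = 979700.048 mGal
Free-air correction = 0.3086 × 2741.7 = 846.09 mGal
Free-air anomaly = 979700.048 − 980455.53 + (846.09) = 90.608 mGal
Bouguer slab correction = 0.04193 × 1.99 × 2741.7 = 228.77 mGal
Simple Bouguer anomaly = 90.608 − (228.77) = -138.162 mGal
Complete Bouguer anomaly = -138.162 + 2.86 = -135.302 mGal

-135.3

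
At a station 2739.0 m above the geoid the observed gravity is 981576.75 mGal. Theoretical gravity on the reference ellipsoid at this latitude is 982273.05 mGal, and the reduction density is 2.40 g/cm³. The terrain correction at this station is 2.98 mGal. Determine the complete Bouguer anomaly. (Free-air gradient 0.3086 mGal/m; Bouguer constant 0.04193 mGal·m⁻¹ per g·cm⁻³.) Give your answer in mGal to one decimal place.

-123.7

Free-air correction = 0.3086 × 2739.0 = 845.26 mGal
Free-air anomaly = 981576.75 − 982273.05 + (845.26) = 148.96 mGal
Bouguer slab correction = 0.04193 × 2.40 × 2739.0 = 275.63 mGal
Simple Bouguer anomaly = 148.96 − (275.63) = -126.67 mGal
Complete Bouguer anomaly = -126.67 + 2.98 = -123.69 mGal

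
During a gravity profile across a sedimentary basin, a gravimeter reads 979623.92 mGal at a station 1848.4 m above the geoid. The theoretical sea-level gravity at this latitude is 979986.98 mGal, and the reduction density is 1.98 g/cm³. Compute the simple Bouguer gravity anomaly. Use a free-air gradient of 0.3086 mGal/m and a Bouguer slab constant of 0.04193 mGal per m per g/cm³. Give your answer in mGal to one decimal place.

53.9

Free-air correction = 0.3086 × 1848.4 = 570.42 mGal
Free-air anomaly = 979623.92 − 979986.98 + (570.42) = 207.36 mGal
Bouguer slab correction = 0.04193 × 1.98 × 1848.4 = 153.46 mGal
Simple Bouguer anomaly = 207.36 − (153.46) = 53.90 mGal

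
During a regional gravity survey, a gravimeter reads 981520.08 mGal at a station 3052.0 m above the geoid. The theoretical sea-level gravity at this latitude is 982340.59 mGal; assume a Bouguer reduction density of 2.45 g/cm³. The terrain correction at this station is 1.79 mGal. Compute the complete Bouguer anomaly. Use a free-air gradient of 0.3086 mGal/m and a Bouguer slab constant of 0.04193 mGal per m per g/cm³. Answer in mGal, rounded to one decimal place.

Free-air correction = 0.3086 × 3052.0 = 941.85 mGal
Free-air anomaly = 981520.08 − 982340.59 + (941.85) = 121.34 mGal
Bouguer slab correction = 0.04193 × 2.45 × 3052.0 = 313.53 mGal
Simple Bouguer anomaly = 121.34 − (313.53) = -192.19 mGal
Complete Bouguer anomaly = -192.19 + 1.79 = -190.40 mGal

-190.4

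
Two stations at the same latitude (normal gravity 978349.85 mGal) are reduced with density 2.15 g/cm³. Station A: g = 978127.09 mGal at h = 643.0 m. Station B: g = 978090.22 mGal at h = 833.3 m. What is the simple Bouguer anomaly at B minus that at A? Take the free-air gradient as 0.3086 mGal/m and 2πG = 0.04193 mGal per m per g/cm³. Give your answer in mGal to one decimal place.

Δg_SB(A) = 978127.09 − 978349.85 + 0.3086×643.0 − 0.04193×2.15×643.0 = -82.30 mGal
Δg_SB(B) = 978090.22 − 978349.85 + 0.3086×833.3 − 0.04193×2.15×833.3 = -77.60 mGal
Difference = -77.60 − (-82.30) = 4.70 mGal

4.7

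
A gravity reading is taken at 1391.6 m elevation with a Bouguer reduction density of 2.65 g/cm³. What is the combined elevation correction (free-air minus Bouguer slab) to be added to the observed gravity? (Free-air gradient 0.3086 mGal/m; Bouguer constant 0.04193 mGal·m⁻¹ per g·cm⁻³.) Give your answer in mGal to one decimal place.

274.8

Combined gradient = 0.3086 − 0.04193 × 2.65 = 0.1974855 mGal/m
Combined elevation correction = 0.1974855 × 1391.6 = 274.8 mGal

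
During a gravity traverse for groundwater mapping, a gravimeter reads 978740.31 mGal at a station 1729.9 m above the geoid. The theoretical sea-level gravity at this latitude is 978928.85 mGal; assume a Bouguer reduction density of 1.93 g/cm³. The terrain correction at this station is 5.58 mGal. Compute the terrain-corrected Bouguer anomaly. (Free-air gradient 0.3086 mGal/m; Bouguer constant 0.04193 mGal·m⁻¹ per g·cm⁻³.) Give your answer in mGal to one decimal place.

210.9

Free-air correction = 0.3086 × 1729.9 = 533.85 mGal
Free-air anomaly = 978740.31 − 978928.85 + (533.85) = 345.31 mGal
Bouguer slab correction = 0.04193 × 1.93 × 1729.9 = 139.99 mGal
Simple Bouguer anomaly = 345.31 − (139.99) = 205.32 mGal
Complete Bouguer anomaly = 205.32 + 5.58 = 210.90 mGal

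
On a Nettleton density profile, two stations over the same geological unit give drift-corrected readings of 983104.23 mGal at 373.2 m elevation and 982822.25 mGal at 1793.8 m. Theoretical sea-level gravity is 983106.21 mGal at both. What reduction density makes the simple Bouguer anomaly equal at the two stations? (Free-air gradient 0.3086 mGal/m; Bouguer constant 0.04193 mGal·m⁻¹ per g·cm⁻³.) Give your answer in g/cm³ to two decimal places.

2.63

Δg_obs = 982822.25 − 983104.23 = -281.98 mGal over Δh = 1793.8 − 373.2 = 1420.6 m
Equal Bouguer anomalies ⇒ Δg_obs + (0.3086 − 0.04193ρ)·Δh = 0
0.3086 − 0.04193ρ = −Δg_obs/Δh = 0.19849
ρ = (0.3086 − 0.19849) / 0.04193 = 2.63 g/cm³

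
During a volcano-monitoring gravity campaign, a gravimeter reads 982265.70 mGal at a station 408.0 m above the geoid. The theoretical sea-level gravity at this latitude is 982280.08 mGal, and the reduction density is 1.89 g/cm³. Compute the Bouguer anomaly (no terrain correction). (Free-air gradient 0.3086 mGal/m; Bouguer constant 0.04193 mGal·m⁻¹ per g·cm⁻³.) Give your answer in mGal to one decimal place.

79.2

Free-air correction = 0.3086 × 408.0 = 125.91 mGal
Free-air anomaly = 982265.70 − 982280.08 + (125.91) = 111.53 mGal
Bouguer slab correction = 0.04193 × 1.89 × 408.0 = 32.33 mGal
Simple Bouguer anomaly = 111.53 − (32.33) = 79.20 mGal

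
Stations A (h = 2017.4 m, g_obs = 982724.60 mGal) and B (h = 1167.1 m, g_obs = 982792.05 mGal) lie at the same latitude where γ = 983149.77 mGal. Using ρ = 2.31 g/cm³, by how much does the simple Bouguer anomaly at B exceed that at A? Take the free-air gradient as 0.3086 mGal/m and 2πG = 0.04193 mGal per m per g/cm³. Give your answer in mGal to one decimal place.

-112.6

Δg_SB(A) = 982724.60 − 983149.77 + 0.3086×2017.4 − 0.04193×2.31×2017.4 = 2.00 mGal
Δg_SB(B) = 982792.05 − 983149.77 + 0.3086×1167.1 − 0.04193×2.31×1167.1 = -110.60 mGal
Difference = -110.60 − (2.00) = -112.60 mGal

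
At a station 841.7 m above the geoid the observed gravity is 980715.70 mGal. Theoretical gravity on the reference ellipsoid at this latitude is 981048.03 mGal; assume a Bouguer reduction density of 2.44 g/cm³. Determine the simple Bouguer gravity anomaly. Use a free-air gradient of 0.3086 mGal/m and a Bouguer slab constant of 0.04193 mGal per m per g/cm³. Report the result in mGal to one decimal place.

-158.7

Free-air correction = 0.3086 × 841.7 = 259.75 mGal
Free-air anomaly = 980715.70 − 981048.03 + (259.75) = -72.58 mGal
Bouguer slab correction = 0.04193 × 2.44 × 841.7 = 86.11 mGal
Simple Bouguer anomaly = -72.58 − (86.11) = -158.69 mGal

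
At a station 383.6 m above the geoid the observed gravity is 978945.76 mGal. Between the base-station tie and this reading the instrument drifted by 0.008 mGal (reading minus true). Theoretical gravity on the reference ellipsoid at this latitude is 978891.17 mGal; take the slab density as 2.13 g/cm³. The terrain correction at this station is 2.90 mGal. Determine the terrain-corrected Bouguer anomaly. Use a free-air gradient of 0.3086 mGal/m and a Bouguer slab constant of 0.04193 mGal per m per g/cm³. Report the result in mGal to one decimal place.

141.6

Drift-corrected reading = 978945.76 − (0.008) = 978945.752 mGal
Free-air correction = 0.3086 × 383.6 = 118.38 mGal
Free-air anomaly = 978945.752 − 978891.17 + (118.38) = 172.962 mGal
Bouguer slab correction = 0.04193 × 2.13 × 383.6 = 34.26 mGal
Simple Bouguer anomaly = 172.962 − (34.26) = 138.702 mGal
Complete Bouguer anomaly = 138.702 + 2.90 = 141.602 mGal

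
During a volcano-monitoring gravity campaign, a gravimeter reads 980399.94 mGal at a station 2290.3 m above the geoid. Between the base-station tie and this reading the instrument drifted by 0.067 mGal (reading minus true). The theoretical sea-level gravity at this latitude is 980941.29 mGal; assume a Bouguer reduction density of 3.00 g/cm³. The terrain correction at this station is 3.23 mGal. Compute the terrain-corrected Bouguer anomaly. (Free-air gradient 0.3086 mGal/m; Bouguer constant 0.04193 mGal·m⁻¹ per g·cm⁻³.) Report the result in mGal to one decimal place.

-119.5

Drift-corrected reading = 980399.94 − (0.067) = 980399.873 mGal
Free-air correction = 0.3086 × 2290.3 = 706.79 mGal
Free-air anomaly = 980399.873 − 980941.29 + (706.79) = 165.373 mGal
Bouguer slab correction = 0.04193 × 3.00 × 2290.3 = 288.10 mGal
Simple Bouguer anomaly = 165.373 − (288.10) = -122.727 mGal
Complete Bouguer anomaly = -122.727 + 3.23 = -119.497 mGal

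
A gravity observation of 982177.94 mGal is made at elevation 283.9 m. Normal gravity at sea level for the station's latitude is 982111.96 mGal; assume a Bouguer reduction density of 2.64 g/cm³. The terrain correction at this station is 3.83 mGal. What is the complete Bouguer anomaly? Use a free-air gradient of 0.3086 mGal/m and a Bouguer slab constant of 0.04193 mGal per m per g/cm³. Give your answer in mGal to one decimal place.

126.0

Free-air correction = 0.3086 × 283.9 = 87.61 mGal
Free-air anomaly = 982177.94 − 982111.96 + (87.61) = 153.59 mGal
Bouguer slab correction = 0.04193 × 2.64 × 283.9 = 31.43 mGal
Simple Bouguer anomaly = 153.59 − (31.43) = 122.16 mGal
Complete Bouguer anomaly = 122.16 + 3.83 = 125.99 mGal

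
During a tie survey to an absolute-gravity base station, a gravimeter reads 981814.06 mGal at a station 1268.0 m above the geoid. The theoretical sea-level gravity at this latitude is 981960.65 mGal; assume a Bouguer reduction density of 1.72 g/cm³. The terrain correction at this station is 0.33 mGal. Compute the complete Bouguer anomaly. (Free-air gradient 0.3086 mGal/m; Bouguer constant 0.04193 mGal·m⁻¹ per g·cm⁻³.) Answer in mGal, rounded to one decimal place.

Free-air correction = 0.3086 × 1268.0 = 391.30 mGal
Free-air anomaly = 981814.06 − 981960.65 + (391.30) = 244.71 mGal
Bouguer slab correction = 0.04193 × 1.72 × 1268.0 = 91.45 mGal
Simple Bouguer anomaly = 244.71 − (91.45) = 153.26 mGal
Complete Bouguer anomaly = 153.26 + 0.33 = 153.59 mGal

153.6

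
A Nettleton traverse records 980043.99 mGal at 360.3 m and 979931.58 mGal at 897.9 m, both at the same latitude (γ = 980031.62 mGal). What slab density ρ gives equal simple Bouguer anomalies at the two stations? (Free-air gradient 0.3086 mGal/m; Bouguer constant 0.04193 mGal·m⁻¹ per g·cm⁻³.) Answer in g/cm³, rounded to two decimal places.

Δg_obs = 979931.58 − 980043.99 = -112.41 mGal over Δh = 897.9 − 360.3 = 537.6 m
Equal Bouguer anomalies ⇒ Δg_obs + (0.3086 − 0.04193ρ)·Δh = 0
0.3086 − 0.04193ρ = −Δg_obs/Δh = 0.20910
ρ = (0.3086 − 0.20910) / 0.04193 = 2.37 g/cm³

2.37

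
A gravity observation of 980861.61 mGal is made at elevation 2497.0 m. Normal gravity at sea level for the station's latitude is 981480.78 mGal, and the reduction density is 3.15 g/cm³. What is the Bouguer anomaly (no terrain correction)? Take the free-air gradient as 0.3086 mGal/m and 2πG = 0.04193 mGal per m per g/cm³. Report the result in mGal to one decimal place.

-178.4

Free-air correction = 0.3086 × 2497.0 = 770.57 mGal
Free-air anomaly = 980861.61 − 981480.78 + (770.57) = 151.40 mGal
Bouguer slab correction = 0.04193 × 3.15 × 2497.0 = 329.80 mGal
Simple Bouguer anomaly = 151.40 − (329.80) = -178.40 mGal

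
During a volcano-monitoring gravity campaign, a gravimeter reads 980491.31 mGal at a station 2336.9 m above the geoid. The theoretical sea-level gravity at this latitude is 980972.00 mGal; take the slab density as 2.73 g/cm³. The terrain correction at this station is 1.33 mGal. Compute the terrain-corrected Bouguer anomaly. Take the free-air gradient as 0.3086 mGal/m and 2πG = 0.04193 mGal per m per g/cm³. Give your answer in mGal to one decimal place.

Free-air correction = 0.3086 × 2336.9 = 721.17 mGal
Free-air anomaly = 980491.31 − 980972.00 + (721.17) = 240.48 mGal
Bouguer slab correction = 0.04193 × 2.73 × 2336.9 = 267.50 mGal
Simple Bouguer anomaly = 240.48 − (267.50) = -27.02 mGal
Complete Bouguer anomaly = -27.02 + 1.33 = -25.69 mGal

-25.7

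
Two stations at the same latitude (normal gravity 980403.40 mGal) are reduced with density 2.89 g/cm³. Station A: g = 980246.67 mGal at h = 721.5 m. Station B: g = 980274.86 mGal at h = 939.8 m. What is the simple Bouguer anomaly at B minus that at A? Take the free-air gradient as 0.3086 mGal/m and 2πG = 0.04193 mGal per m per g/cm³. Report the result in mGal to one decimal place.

69.1

Δg_SB(A) = 980246.67 − 980403.40 + 0.3086×721.5 − 0.04193×2.89×721.5 = -21.50 mGal
Δg_SB(B) = 980274.86 − 980403.40 + 0.3086×939.8 − 0.04193×2.89×939.8 = 47.60 mGal
Difference = 47.60 − (-21.50) = 69.10 mGal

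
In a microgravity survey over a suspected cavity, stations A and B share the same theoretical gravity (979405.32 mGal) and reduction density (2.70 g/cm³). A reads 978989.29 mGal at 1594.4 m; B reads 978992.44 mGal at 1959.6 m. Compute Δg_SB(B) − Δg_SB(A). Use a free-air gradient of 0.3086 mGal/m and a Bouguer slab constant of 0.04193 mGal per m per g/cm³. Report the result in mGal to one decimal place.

74.5

Δg_SB(A) = 978989.29 − 979405.32 + 0.3086×1594.4 − 0.04193×2.70×1594.4 = -104.50 mGal
Δg_SB(B) = 978992.44 − 979405.32 + 0.3086×1959.6 − 0.04193×2.70×1959.6 = -30.00 mGal
Difference = -30.00 − (-104.50) = 74.50 mGal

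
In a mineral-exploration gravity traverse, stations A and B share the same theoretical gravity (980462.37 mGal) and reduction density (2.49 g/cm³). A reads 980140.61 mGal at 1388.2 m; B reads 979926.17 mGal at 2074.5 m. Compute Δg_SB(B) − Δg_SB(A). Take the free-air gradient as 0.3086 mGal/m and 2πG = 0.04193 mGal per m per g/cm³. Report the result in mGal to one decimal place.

-74.3

Δg_SB(A) = 980140.61 − 980462.37 + 0.3086×1388.2 − 0.04193×2.49×1388.2 = -38.30 mGal
Δg_SB(B) = 979926.17 − 980462.37 + 0.3086×2074.5 − 0.04193×2.49×2074.5 = -112.60 mGal
Difference = -112.60 − (-38.30) = -74.30 mGal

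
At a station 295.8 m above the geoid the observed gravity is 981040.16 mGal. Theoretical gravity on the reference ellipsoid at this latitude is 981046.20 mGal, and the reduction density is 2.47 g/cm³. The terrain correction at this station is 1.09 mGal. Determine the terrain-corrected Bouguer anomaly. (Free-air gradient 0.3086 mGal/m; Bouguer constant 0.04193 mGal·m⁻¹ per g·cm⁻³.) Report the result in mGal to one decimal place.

55.7

Free-air correction = 0.3086 × 295.8 = 91.28 mGal
Free-air anomaly = 981040.16 − 981046.20 + (91.28) = 85.24 mGal
Bouguer slab correction = 0.04193 × 2.47 × 295.8 = 30.64 mGal
Simple Bouguer anomaly = 85.24 − (30.64) = 54.60 mGal
Complete Bouguer anomaly = 54.60 + 1.09 = 55.69 mGal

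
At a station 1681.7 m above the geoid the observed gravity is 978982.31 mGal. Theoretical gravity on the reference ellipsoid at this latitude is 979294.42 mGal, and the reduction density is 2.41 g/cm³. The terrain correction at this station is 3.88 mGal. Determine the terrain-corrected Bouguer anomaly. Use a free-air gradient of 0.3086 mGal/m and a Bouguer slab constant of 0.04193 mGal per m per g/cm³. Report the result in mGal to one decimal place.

Free-air correction = 0.3086 × 1681.7 = 518.97 mGal
Free-air anomaly = 978982.31 − 979294.42 + (518.97) = 206.86 mGal
Bouguer slab correction = 0.04193 × 2.41 × 1681.7 = 169.94 mGal
Simple Bouguer anomaly = 206.86 − (169.94) = 36.92 mGal
Complete Bouguer anomaly = 36.92 + 3.88 = 40.80 mGal

40.8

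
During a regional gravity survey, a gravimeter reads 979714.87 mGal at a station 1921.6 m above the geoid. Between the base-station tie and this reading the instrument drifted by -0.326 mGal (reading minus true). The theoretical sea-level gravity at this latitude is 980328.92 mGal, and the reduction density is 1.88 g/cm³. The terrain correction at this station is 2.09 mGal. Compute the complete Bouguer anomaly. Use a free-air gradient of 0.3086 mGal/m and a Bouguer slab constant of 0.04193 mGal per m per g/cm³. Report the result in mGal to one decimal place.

Drift-corrected reading = 979714.87 − (-0.326) = 979715.196 mGal
Free-air correction = 0.3086 × 1921.6 = 593.01 mGal
Free-air anomaly = 979715.196 − 980328.92 + (593.01) = -20.714 mGal
Bouguer slab correction = 0.04193 × 1.88 × 1921.6 = 151.48 mGal
Simple Bouguer anomaly = -20.714 − (151.48) = -172.194 mGal
Complete Bouguer anomaly = -172.194 + 2.09 = -170.104 mGal

-170.1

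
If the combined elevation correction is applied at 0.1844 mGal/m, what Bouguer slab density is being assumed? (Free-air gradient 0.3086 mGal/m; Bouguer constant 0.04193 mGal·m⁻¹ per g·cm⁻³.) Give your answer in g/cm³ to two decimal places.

0.1844 = 0.3086 − 0.04193 × ρ
ρ = (0.3086 − 0.1844) / 0.04193 = 2.96 g/cm³

2.96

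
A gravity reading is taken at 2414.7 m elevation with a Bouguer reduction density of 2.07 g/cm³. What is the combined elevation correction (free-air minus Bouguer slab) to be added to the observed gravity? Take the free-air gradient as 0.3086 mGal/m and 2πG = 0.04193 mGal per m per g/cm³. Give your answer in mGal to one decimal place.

Combined gradient = 0.3086 − 0.04193 × 2.07 = 0.2218049 mGal/m
Combined elevation correction = 0.2218049 × 2414.7 = 535.6 mGal

535.6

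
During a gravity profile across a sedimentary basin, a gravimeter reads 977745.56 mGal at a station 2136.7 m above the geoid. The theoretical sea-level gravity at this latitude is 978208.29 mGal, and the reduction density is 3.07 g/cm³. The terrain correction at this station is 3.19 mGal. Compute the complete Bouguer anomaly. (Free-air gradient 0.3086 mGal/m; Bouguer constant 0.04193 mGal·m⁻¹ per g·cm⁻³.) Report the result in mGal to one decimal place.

Free-air correction = 0.3086 × 2136.7 = 659.39 mGal
Free-air anomaly = 977745.56 − 978208.29 + (659.39) = 196.66 mGal
Bouguer slab correction = 0.04193 × 3.07 × 2136.7 = 275.05 mGal
Simple Bouguer anomaly = 196.66 − (275.05) = -78.39 mGal
Complete Bouguer anomaly = -78.39 + 3.19 = -75.20 mGal

-75.2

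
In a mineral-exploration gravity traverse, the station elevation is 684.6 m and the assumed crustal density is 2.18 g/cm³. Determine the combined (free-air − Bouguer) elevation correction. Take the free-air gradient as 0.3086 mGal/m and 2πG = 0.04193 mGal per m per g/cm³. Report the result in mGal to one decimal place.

148.7

Combined gradient = 0.3086 − 0.04193 × 2.18 = 0.2171926 mGal/m
Combined elevation correction = 0.2171926 × 684.6 = 148.7 mGal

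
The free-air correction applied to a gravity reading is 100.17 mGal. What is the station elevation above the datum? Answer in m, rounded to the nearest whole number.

h = 100.17 / 0.3086 = 324.59 m

325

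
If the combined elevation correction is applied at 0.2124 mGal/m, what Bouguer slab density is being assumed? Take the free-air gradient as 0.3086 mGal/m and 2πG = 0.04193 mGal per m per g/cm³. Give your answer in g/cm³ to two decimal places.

2.29

0.2124 = 0.3086 − 0.04193 × ρ
ρ = (0.3086 − 0.2124) / 0.04193 = 2.29 g/cm³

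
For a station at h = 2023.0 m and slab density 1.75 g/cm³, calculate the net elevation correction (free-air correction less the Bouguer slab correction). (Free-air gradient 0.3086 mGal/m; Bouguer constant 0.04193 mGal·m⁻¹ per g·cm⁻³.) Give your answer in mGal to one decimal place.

Combined gradient = 0.3086 − 0.04193 × 1.75 = 0.2352225 mGal/m
Combined elevation correction = 0.2352225 × 2023.0 = 475.9 mGal

475.9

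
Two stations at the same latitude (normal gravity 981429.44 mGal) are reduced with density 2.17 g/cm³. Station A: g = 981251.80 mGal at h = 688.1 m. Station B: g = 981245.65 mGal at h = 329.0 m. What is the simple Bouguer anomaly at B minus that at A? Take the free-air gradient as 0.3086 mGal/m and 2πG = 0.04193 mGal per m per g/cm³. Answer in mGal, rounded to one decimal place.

Δg_SB(A) = 981251.80 − 981429.44 + 0.3086×688.1 − 0.04193×2.17×688.1 = -27.90 mGal
Δg_SB(B) = 981245.65 − 981429.44 + 0.3086×329.0 − 0.04193×2.17×329.0 = -112.20 mGal
Difference = -112.20 − (-27.90) = -84.30 mGal

-84.3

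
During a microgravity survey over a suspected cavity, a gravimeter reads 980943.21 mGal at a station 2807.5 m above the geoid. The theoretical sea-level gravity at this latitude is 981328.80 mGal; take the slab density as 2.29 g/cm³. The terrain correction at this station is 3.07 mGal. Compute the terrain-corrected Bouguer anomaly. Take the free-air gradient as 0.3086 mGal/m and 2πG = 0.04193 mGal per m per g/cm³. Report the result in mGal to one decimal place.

214.3

Free-air correction = 0.3086 × 2807.5 = 866.39 mGal
Free-air anomaly = 980943.21 − 981328.80 + (866.39) = 480.80 mGal
Bouguer slab correction = 0.04193 × 2.29 × 2807.5 = 269.58 mGal
Simple Bouguer anomaly = 480.80 − (269.58) = 211.22 mGal
Complete Bouguer anomaly = 211.22 + 3.07 = 214.29 mGal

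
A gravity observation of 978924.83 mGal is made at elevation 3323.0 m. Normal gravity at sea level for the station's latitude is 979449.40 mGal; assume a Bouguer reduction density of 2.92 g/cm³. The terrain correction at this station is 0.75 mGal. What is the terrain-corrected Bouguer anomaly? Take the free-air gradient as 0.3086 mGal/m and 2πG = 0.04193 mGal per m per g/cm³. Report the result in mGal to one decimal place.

Free-air correction = 0.3086 × 3323.0 = 1025.48 mGal
Free-air anomaly = 978924.83 − 979449.40 + (1025.48) = 500.91 mGal
Bouguer slab correction = 0.04193 × 2.92 × 3323.0 = 406.85 mGal
Simple Bouguer anomaly = 500.91 − (406.85) = 94.06 mGal
Complete Bouguer anomaly = 94.06 + 0.75 = 94.81 mGal

94.8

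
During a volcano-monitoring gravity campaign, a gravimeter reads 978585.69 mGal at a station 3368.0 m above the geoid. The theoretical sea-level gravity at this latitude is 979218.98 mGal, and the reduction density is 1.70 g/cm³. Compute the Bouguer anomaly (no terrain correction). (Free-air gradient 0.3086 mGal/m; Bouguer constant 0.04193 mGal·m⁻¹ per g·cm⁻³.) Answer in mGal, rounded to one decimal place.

166.0

Free-air correction = 0.3086 × 3368.0 = 1039.36 mGal
Free-air anomaly = 978585.69 − 979218.98 + (1039.36) = 406.07 mGal
Bouguer slab correction = 0.04193 × 1.70 × 3368.0 = 240.07 mGal
Simple Bouguer anomaly = 406.07 − (240.07) = 166.00 mGal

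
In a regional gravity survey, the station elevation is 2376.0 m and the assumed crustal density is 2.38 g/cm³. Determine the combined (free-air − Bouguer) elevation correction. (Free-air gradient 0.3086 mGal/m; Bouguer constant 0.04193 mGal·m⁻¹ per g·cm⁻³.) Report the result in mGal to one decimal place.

Combined gradient = 0.3086 − 0.04193 × 2.38 = 0.2088066 mGal/m
Combined elevation correction = 0.2088066 × 2376.0 = 496.1 mGal

496.1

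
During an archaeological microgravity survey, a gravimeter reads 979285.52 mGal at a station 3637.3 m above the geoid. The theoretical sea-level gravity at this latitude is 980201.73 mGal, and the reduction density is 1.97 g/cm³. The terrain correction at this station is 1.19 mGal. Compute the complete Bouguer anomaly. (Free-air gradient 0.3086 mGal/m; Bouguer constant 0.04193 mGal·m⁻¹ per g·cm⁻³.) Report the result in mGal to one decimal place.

-93.0

Free-air correction = 0.3086 × 3637.3 = 1122.47 mGal
Free-air anomaly = 979285.52 − 980201.73 + (1122.47) = 206.26 mGal
Bouguer slab correction = 0.04193 × 1.97 × 3637.3 = 300.45 mGal
Simple Bouguer anomaly = 206.26 − (300.45) = -94.19 mGal
Complete Bouguer anomaly = -94.19 + 1.19 = -93.00 mGal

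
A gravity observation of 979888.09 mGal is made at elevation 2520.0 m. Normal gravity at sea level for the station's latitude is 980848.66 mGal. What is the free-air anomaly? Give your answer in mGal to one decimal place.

Free-air correction = 0.3086 × 2520.0 = 777.67 mGal
Free-air anomaly = 979888.09 − 980848.66 + (777.67) = -182.90 mGal

-182.9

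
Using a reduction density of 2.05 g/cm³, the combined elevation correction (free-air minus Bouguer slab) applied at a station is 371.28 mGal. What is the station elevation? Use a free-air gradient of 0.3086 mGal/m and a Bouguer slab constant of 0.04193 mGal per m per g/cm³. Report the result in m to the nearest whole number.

1668

Combined gradient = 0.3086 − 0.04193 × 2.05 = 0.2226435 mGal/m
h = 371.28 / 0.2226435 = 1667.60 m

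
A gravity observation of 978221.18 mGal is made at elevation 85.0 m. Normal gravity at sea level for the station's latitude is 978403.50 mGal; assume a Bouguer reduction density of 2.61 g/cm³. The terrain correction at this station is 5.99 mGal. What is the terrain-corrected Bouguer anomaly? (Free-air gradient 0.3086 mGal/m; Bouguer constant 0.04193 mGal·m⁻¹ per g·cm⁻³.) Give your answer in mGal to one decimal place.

-159.4

Free-air correction = 0.3086 × 85.0 = 26.23 mGal
Free-air anomaly = 978221.18 − 978403.50 + (26.23) = -156.09 mGal
Bouguer slab correction = 0.04193 × 2.61 × 85.0 = 9.30 mGal
Simple Bouguer anomaly = -156.09 − (9.30) = -165.39 mGal
Complete Bouguer anomaly = -165.39 + 5.99 = -159.40 mGal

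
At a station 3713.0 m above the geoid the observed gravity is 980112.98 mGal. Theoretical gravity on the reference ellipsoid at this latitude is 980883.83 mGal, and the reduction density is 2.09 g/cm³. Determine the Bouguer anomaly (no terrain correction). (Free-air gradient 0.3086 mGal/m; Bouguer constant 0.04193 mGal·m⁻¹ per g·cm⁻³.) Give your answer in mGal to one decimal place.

49.6

Free-air correction = 0.3086 × 3713.0 = 1145.83 mGal
Free-air anomaly = 980112.98 − 980883.83 + (1145.83) = 374.98 mGal
Bouguer slab correction = 0.04193 × 2.09 × 3713.0 = 325.38 mGal
Simple Bouguer anomaly = 374.98 − (325.38) = 49.60 mGal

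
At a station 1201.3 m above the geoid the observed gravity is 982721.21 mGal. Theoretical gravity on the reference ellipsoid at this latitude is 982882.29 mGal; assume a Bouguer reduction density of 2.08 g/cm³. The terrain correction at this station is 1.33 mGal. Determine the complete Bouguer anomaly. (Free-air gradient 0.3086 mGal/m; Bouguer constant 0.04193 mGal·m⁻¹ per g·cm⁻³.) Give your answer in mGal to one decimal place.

106.2

Free-air correction = 0.3086 × 1201.3 = 370.72 mGal
Free-air anomaly = 982721.21 − 982882.29 + (370.72) = 209.64 mGal
Bouguer slab correction = 0.04193 × 2.08 × 1201.3 = 104.77 mGal
Simple Bouguer anomaly = 209.64 − (104.77) = 104.87 mGal
Complete Bouguer anomaly = 104.87 + 1.33 = 106.20 mGal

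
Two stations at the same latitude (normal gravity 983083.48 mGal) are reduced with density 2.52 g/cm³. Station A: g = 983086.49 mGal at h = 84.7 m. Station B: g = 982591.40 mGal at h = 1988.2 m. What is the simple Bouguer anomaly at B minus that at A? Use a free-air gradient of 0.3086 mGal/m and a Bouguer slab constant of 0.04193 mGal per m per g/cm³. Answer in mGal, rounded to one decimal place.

Δg_SB(A) = 983086.49 − 983083.48 + 0.3086×84.7 − 0.04193×2.52×84.7 = 20.20 mGal
Δg_SB(B) = 982591.40 − 983083.48 + 0.3086×1988.2 − 0.04193×2.52×1988.2 = -88.60 mGal
Difference = -88.60 − (20.20) = -108.80 mGal

-108.8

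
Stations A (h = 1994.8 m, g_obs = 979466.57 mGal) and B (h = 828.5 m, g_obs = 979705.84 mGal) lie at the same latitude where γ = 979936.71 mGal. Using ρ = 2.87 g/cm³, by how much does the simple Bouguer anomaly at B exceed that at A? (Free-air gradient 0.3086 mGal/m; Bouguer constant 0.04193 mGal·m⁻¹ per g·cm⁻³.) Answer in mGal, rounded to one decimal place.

Δg_SB(A) = 979466.57 − 979936.71 + 0.3086×1994.8 − 0.04193×2.87×1994.8 = -94.60 mGal
Δg_SB(B) = 979705.84 − 979936.71 + 0.3086×828.5 − 0.04193×2.87×828.5 = -74.90 mGal
Difference = -74.90 − (-94.60) = 19.70 mGal

19.7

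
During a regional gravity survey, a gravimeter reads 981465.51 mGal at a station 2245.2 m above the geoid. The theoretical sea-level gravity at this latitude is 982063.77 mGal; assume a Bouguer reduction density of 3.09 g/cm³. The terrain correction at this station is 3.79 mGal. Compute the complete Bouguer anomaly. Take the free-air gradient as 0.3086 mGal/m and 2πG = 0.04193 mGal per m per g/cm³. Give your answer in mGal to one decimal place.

Free-air correction = 0.3086 × 2245.2 = 692.87 mGal
Free-air anomaly = 981465.51 − 982063.77 + (692.87) = 94.61 mGal
Bouguer slab correction = 0.04193 × 3.09 × 2245.2 = 290.90 mGal
Simple Bouguer anomaly = 94.61 − (290.90) = -196.29 mGal
Complete Bouguer anomaly = -196.29 + 3.79 = -192.50 mGal

-192.5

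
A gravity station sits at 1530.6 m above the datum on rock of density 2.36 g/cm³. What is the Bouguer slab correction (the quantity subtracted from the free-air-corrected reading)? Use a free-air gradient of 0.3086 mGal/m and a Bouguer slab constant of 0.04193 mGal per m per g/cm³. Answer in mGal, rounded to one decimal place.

151.5

Bouguer slab correction = 0.04193 × 2.36 × 1530.6 = 151.5 mGal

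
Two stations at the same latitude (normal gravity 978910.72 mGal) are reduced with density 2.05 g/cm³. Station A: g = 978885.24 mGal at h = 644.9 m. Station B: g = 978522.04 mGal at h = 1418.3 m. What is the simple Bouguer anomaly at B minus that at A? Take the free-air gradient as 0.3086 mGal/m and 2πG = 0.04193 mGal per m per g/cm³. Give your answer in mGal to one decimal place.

Δg_SB(A) = 978885.24 − 978910.72 + 0.3086×644.9 − 0.04193×2.05×644.9 = 118.10 mGal
Δg_SB(B) = 978522.04 − 978910.72 + 0.3086×1418.3 − 0.04193×2.05×1418.3 = -72.90 mGal
Difference = -72.90 − (118.10) = -191.00 mGal

-191.0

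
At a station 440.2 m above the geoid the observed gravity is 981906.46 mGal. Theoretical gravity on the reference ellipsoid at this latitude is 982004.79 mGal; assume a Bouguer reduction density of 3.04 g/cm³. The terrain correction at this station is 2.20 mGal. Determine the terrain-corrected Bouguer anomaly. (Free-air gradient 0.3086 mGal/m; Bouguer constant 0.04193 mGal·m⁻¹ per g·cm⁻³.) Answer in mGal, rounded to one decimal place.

-16.4

Free-air correction = 0.3086 × 440.2 = 135.85 mGal
Free-air anomaly = 981906.46 − 982004.79 + (135.85) = 37.52 mGal
Bouguer slab correction = 0.04193 × 3.04 × 440.2 = 56.11 mGal
Simple Bouguer anomaly = 37.52 − (56.11) = -18.59 mGal
Complete Bouguer anomaly = -18.59 + 2.20 = -16.39 mGal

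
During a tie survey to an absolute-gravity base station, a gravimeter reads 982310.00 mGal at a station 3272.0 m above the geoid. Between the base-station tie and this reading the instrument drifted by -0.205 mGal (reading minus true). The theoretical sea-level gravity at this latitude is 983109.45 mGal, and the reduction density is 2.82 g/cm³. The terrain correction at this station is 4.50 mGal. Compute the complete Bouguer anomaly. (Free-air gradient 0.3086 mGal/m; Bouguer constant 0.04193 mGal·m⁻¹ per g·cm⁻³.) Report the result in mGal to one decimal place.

Drift-corrected reading = 982310.00 − (-0.205) = 982310.205 mGal
Free-air correction = 0.3086 × 3272.0 = 1009.74 mGal
Free-air anomaly = 982310.205 − 983109.45 + (1009.74) = 210.495 mGal
Bouguer slab correction = 0.04193 × 2.82 × 3272.0 = 386.89 mGal
Simple Bouguer anomaly = 210.495 − (386.89) = -176.395 mGal
Complete Bouguer anomaly = -176.395 + 4.50 = -171.895 mGal

-171.9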